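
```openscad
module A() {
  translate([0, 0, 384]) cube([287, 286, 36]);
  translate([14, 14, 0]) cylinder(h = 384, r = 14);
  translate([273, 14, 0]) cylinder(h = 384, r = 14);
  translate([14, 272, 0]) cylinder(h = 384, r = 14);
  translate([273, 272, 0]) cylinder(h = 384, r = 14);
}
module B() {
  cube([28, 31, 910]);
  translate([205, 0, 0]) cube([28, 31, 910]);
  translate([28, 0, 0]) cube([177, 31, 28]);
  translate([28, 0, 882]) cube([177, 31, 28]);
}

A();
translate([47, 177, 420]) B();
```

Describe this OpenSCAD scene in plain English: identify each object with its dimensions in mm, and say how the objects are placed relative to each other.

A is a four-legged stool. The seat is a 287×286×36 mm slab whose top surface is at z = 420 mm; four round legs, each 28 mm in diameter, run from the floor (z = 0) to the underside of the seat, each leg's axis is inset half a diameter from the nearest pair of seat edges (so the leg's bounding box is flush with the corner).

B is a rectangular picture frame lying in the x–z plane (depth along y). The opening is 177 mm wide (x) by 854 mm tall (z), surrounded by a border 28 mm wide on all four sides. The frame is 31 mm deep and is made of two full-height vertical stiles with two horizontal rails fitted between them.

The picture frame is on top of the stool.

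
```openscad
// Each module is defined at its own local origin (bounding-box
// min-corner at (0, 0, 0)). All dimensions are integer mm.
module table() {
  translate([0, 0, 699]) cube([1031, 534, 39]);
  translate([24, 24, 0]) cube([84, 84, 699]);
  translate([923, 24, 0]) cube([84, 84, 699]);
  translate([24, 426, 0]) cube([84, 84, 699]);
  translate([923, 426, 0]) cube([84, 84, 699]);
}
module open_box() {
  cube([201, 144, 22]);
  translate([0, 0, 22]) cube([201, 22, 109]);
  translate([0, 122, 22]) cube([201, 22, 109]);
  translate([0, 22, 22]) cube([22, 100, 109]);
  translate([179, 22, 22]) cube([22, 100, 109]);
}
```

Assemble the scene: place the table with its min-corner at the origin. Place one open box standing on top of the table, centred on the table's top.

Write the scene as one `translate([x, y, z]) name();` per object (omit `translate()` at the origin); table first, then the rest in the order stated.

table();
translate([415, 195, 738]) open_box();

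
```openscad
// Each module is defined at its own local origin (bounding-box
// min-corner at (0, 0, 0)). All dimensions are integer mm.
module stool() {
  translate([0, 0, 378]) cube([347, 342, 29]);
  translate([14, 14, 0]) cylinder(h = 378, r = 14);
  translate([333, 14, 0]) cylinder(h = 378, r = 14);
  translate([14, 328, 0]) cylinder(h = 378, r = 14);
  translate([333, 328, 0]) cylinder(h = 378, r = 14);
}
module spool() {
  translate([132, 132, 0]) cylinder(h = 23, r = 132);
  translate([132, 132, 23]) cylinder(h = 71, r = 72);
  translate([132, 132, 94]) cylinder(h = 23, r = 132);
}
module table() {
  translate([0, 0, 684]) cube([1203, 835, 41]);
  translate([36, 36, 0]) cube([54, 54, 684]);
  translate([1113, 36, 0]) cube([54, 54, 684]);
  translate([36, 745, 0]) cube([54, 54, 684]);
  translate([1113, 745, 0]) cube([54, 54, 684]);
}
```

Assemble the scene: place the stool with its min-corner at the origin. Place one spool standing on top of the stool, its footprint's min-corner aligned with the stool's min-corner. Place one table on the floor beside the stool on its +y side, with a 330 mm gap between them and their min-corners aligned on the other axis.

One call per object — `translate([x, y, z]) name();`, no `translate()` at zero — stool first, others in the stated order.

stool();
translate([0, 0, 407]) spool();
translate([0, 672, 0]) table();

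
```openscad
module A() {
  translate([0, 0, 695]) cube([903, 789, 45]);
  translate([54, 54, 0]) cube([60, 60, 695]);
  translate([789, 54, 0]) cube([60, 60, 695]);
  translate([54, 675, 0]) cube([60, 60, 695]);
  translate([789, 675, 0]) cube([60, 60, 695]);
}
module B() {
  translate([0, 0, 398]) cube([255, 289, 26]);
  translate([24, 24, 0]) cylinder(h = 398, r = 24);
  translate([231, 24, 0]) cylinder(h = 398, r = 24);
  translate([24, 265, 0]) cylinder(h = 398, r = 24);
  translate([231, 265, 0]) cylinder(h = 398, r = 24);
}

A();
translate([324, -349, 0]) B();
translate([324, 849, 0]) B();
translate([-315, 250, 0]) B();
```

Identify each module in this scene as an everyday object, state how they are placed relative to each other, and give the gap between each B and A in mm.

Each stool's nearest face is 60 mm from the table's bounding box.

A is a table. B is a stool. Three stools sit around the table at the −y, +y, −x sides. The gap between each stool and the table is 60 mm.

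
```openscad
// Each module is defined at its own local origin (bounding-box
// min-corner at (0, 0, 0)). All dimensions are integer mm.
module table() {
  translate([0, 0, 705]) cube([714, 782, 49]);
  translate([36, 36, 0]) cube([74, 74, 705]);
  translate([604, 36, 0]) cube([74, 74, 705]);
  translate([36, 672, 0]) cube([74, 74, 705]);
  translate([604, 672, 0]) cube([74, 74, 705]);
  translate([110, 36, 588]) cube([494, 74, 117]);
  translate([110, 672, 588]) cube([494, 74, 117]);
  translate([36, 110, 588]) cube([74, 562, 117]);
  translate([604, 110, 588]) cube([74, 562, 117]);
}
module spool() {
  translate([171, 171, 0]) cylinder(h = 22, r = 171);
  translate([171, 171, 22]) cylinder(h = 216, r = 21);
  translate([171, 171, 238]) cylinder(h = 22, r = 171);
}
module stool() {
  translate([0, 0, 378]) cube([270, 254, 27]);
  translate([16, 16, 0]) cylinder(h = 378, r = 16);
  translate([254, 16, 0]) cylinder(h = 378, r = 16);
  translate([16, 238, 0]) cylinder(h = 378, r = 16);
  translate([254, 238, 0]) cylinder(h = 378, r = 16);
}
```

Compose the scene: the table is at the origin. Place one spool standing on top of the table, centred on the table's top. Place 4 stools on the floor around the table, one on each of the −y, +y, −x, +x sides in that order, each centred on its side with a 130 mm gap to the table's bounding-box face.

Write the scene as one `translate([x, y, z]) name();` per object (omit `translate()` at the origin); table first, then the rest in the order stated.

table();
translate([186, 220, 754]) spool();
translate([222, -384, 0]) stool();
translate([222, 912, 0]) stool();
translate([-400, 264, 0]) stool();
translate([844, 264, 0]) stool();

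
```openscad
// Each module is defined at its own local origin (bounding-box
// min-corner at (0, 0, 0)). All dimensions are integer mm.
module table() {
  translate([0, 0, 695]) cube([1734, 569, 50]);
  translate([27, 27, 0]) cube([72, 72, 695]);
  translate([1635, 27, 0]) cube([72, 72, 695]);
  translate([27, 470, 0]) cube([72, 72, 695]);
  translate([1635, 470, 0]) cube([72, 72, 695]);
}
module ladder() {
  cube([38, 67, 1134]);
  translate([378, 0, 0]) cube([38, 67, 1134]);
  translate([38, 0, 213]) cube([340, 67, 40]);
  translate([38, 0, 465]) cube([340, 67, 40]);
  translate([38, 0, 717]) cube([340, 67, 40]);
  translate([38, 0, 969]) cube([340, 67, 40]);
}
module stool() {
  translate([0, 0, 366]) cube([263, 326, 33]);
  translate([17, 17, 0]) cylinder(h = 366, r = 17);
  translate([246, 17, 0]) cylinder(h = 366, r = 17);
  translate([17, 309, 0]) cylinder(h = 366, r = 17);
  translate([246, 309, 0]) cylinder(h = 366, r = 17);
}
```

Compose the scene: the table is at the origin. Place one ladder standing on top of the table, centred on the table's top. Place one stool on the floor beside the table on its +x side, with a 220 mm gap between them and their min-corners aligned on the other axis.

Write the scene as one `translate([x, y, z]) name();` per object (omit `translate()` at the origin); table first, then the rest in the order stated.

table();
translate([659, 251, 745]) ladder();
translate([1954, 0, 0]) stool();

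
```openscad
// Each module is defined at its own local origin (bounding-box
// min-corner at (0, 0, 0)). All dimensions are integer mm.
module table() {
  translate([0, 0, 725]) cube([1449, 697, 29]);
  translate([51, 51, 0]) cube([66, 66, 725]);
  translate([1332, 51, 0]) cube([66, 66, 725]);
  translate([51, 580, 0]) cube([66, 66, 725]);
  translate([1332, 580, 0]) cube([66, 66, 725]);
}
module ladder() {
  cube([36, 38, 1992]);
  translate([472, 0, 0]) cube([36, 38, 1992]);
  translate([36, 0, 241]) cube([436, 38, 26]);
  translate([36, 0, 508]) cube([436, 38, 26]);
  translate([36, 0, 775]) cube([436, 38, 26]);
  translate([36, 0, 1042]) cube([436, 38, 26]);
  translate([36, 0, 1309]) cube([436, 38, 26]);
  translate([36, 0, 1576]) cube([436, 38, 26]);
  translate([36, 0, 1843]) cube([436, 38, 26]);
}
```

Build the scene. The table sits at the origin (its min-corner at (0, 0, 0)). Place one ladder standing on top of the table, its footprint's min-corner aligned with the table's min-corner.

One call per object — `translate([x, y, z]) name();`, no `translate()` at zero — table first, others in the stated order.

table();
translate([0, 0, 754]) ladder();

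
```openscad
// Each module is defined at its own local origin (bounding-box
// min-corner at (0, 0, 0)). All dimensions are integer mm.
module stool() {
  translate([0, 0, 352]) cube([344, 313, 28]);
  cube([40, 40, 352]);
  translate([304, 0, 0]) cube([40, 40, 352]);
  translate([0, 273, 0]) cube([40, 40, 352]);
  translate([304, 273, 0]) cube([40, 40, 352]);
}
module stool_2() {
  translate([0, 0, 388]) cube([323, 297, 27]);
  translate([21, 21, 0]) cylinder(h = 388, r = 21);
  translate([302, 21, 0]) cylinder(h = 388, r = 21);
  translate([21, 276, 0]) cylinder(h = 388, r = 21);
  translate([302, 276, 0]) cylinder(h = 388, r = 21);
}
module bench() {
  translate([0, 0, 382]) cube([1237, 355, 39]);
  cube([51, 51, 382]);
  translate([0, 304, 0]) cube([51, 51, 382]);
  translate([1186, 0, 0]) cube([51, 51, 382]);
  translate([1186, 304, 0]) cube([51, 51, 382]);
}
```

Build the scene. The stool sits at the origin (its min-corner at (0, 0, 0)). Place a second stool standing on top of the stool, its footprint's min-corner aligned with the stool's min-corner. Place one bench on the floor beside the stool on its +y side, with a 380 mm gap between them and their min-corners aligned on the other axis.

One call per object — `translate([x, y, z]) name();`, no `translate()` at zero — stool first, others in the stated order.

stool();
translate([0, 0, 380]) stool_2();
translate([0, 693, 0]) bench();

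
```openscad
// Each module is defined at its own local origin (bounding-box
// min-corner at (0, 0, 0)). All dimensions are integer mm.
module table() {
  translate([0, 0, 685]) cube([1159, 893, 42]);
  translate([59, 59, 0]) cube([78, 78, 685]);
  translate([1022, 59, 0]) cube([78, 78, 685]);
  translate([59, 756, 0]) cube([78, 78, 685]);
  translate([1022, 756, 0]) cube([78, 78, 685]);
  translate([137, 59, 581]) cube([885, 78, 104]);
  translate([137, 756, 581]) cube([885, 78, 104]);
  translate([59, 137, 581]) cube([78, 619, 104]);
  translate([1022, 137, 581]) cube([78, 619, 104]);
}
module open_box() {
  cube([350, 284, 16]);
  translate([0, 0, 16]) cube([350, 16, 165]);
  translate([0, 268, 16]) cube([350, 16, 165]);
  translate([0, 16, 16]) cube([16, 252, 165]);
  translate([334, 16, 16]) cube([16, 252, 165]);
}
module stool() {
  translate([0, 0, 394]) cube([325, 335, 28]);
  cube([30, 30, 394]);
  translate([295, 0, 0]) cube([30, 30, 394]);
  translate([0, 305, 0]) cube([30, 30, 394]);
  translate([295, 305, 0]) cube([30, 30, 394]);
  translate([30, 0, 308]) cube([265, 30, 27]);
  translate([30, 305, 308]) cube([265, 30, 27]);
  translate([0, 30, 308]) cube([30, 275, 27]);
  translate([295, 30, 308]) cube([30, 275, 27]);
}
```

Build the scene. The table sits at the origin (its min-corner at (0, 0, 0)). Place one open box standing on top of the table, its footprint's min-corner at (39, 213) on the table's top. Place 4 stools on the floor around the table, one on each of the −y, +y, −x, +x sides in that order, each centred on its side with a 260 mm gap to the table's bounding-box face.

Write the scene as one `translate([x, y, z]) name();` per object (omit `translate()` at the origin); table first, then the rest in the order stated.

table();
translate([39, 213, 727]) open_box();
translate([417, -595, 0]) stool();
translate([417, 1153, 0]) stool();
translate([-585, 279, 0]) stool();
translate([1419, 279, 0]) stool();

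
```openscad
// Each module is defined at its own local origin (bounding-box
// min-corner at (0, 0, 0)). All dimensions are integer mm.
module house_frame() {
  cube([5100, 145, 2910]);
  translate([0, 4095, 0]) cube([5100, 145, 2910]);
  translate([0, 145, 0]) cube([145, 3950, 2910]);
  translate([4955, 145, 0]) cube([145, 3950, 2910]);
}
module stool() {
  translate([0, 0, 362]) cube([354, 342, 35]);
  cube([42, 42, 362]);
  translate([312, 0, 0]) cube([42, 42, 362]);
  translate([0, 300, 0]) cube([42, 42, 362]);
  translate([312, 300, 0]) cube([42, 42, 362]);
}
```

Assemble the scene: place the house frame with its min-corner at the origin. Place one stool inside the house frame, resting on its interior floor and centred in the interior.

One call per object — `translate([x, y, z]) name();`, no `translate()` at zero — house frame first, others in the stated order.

house_frame();
translate([2373, 1949, 0]) stool();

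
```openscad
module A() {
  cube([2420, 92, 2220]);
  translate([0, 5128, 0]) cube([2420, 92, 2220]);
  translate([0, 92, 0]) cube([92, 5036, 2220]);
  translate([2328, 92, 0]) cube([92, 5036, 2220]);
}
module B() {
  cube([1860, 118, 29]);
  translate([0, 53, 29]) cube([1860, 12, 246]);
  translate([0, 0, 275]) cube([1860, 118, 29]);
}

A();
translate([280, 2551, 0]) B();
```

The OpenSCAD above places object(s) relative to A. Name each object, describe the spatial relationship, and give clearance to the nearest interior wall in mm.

Clearances: x = 188, y = 2459; minimum 188 mm.

A is a house frame. B is an I-beam. The I-beam sits inside the house frame, centred. The clearance to the nearest interior wall is 188 mm.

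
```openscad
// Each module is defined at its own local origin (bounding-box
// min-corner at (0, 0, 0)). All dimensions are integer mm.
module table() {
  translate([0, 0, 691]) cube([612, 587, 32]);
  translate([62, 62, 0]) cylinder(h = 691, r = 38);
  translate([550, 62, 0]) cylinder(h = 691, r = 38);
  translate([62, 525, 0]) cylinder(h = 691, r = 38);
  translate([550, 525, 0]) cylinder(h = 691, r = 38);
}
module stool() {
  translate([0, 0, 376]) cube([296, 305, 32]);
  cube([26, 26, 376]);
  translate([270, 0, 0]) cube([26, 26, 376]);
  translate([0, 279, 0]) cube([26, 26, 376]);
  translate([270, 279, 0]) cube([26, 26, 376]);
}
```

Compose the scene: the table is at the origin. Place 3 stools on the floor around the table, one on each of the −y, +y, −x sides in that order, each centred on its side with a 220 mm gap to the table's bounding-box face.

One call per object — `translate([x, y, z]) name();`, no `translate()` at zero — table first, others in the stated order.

table();
translate([158, -525, 0]) stool();
translate([158, 807, 0]) stool();
translate([-516, 141, 0]) stool();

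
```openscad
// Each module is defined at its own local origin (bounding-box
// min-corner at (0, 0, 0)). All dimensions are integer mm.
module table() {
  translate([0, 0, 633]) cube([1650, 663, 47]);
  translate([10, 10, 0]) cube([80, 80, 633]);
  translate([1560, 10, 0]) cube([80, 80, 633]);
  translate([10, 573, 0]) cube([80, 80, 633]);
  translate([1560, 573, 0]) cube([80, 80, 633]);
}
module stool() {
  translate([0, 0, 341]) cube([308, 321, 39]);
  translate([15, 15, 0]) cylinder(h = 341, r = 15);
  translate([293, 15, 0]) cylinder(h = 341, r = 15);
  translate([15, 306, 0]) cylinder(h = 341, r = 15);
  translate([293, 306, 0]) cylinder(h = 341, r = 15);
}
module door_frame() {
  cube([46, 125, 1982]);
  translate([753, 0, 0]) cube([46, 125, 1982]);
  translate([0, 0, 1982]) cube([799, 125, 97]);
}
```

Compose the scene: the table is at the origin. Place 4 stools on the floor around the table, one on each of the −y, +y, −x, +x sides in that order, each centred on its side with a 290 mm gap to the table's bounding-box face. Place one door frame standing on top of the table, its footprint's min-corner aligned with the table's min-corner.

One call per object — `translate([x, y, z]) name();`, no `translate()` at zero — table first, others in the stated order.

table();
translate([671, -611, 0]) stool();
translate([671, 953, 0]) stool();
translate([-598, 171, 0]) stool();
translate([1940, 171, 0]) stool();
translate([0, 0, 680]) door_frame();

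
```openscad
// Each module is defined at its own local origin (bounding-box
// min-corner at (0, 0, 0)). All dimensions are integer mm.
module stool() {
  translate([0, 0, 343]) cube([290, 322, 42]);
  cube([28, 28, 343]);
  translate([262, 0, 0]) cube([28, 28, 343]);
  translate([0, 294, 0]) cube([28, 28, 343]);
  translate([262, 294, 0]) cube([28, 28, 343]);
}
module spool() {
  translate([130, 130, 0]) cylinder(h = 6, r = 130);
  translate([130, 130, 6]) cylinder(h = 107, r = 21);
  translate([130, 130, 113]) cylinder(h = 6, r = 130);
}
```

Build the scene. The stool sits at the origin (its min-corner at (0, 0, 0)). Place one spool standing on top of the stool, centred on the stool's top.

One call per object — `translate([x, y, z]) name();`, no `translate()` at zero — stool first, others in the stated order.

stool();
translate([15, 31, 385]) spool();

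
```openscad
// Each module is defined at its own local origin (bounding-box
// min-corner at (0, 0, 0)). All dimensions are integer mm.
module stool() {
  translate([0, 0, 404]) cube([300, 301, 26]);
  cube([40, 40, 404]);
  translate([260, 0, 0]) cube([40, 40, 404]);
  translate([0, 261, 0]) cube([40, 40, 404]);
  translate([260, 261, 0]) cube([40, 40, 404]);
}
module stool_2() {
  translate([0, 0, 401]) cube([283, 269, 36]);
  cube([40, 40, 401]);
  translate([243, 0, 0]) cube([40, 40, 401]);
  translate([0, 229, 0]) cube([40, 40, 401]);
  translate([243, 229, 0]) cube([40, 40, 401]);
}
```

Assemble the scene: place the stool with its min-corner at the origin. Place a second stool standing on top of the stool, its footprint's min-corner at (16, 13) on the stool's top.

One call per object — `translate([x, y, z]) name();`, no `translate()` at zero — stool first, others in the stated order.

stool();
translate([16, 13, 430]) stool_2();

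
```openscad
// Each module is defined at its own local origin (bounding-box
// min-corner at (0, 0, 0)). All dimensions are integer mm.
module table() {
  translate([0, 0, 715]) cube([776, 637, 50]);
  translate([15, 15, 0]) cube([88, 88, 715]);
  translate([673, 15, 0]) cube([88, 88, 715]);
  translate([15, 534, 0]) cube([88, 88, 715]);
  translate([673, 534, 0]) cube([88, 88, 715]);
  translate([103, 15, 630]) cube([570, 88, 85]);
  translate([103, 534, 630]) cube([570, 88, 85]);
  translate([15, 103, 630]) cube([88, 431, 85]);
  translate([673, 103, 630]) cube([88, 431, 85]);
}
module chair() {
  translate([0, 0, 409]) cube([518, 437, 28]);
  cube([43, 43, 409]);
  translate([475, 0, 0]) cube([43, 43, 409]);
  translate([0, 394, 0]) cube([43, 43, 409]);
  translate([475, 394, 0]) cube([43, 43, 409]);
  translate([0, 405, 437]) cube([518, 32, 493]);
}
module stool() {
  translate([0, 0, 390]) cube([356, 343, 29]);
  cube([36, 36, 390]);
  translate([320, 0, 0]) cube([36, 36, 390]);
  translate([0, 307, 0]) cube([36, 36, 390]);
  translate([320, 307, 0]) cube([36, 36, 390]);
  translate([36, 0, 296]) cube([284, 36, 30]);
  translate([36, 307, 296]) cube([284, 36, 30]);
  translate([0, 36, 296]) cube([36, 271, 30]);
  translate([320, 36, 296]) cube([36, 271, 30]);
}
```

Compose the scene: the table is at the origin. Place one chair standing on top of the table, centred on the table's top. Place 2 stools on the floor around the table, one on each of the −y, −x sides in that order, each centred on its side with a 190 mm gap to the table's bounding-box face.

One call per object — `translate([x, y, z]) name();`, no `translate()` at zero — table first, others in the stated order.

table();
translate([129, 100, 765]) chair();
translate([210, -533, 0]) stool();
translate([-546, 147, 0]) stool();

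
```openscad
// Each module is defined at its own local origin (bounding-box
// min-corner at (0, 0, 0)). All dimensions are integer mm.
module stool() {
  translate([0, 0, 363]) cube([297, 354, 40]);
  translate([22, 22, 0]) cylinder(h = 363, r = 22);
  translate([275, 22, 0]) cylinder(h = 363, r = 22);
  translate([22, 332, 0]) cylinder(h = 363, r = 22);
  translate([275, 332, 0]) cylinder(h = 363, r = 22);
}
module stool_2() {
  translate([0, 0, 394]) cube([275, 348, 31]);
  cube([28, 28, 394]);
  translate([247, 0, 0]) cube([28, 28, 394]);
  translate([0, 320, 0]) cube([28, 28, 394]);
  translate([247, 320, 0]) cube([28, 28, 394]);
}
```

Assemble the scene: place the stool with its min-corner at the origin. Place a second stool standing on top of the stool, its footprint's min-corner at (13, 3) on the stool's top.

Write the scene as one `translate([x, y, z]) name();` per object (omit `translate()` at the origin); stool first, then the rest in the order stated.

stool();
translate([13, 3, 403]) stool_2();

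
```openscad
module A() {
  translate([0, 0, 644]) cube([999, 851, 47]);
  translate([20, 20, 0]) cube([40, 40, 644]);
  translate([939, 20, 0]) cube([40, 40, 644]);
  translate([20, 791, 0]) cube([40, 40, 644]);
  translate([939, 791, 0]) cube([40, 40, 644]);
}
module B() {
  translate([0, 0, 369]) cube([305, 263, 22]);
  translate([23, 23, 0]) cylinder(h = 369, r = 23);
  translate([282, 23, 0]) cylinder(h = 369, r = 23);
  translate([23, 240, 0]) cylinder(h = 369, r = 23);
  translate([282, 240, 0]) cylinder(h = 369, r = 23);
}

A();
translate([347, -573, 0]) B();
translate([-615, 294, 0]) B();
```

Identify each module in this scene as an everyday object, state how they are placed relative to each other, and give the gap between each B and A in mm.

A is a table. B is a stool. Two stools sit around the table at the −y, −x sides. The gap between each stool and the table is 310 mm.

Each stool's nearest face is 310 mm from the table's bounding box.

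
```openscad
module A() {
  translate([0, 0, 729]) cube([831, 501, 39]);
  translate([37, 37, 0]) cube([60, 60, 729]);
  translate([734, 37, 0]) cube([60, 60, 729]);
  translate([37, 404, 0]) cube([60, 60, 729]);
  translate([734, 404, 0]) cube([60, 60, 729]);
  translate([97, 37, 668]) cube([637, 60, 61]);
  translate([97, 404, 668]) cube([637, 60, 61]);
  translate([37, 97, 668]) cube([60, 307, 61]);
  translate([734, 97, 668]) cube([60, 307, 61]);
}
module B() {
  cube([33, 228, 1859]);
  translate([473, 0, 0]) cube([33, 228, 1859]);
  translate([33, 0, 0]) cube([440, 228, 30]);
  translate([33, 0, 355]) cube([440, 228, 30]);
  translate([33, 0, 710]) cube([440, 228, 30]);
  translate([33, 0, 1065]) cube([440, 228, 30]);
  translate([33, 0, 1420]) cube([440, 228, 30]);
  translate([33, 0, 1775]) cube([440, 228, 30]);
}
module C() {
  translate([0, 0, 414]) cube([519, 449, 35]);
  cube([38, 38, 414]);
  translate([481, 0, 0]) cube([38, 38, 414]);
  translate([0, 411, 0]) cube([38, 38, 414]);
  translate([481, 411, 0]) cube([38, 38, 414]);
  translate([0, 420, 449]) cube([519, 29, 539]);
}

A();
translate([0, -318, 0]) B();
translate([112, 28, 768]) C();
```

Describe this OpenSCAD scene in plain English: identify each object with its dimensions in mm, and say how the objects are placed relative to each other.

A is a rectangular dining table. The top is 831×501×39 mm with its upper surface at z = 768 mm. It stands on four 60×60 mm square legs, each inset 37 mm from the nearest pair of top edges, running from the floor to the underside of the top. Four apron rails, 60 mm thick and 61 mm tall, run between adjacent legs with their top edges flush with the underside of the top and their outer faces flush with the legs' outer faces.

B is an open bookshelf. Two side panels, each 33 mm thick, 228 mm deep and 1859 mm tall, stand 506 mm apart (outside-to-outside). Between them sit 6 shelves, each 30 mm thick and 228 mm deep, spanning the full gap between the sides. The bottom shelf rests on the floor (its underside at z = 0) and the clear gap between one shelf's top and the next shelf's underside is 325 mm.

C is a chair: 519×449 mm seat, 35 mm thick, top at z = 449 mm, on four 38 mm square corner legs flush with the seat edges. A 29 mm thick backrest slab spans the full seat width, extending 539 mm above the seat top, its back face flush with the seat's +y edge.

The bookshelf is on the floor beside the table on its −y side. The chair is on top of the table.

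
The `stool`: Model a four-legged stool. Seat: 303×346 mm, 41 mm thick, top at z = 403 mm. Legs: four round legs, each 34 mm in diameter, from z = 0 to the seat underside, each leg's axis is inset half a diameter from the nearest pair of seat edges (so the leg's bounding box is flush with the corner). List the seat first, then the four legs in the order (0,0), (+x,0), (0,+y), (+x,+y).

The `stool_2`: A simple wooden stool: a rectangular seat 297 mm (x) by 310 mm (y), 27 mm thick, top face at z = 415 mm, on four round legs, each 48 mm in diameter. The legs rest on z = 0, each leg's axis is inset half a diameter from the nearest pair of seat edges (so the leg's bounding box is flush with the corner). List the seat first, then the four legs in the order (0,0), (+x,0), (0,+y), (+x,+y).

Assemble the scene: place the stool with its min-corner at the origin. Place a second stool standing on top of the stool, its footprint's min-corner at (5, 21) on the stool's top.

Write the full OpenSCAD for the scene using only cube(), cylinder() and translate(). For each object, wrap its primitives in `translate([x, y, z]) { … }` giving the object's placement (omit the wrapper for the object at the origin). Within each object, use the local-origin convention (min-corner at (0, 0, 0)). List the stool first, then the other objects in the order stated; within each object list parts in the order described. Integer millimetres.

translate([0, 0, 362]) cube([303, 346, 41]);
translate([17, 17, 0]) cylinder(h = 362, r = 17);
translate([286, 17, 0]) cylinder(h = 362, r = 17);
translate([17, 329, 0]) cylinder(h = 362, r = 17);
translate([286, 329, 0]) cylinder(h = 362, r = 17);
translate([5, 21, 403]) {
  translate([0, 0, 388]) cube([297, 310, 27]);
  translate([24, 24, 0]) cylinder(h = 388, r = 24);
  translate([273, 24, 0]) cylinder(h = 388, r = 24);
  translate([24, 286, 0]) cylinder(h = 388, r = 24);
  translate([273, 286, 0]) cylinder(h = 388, r = 24);
}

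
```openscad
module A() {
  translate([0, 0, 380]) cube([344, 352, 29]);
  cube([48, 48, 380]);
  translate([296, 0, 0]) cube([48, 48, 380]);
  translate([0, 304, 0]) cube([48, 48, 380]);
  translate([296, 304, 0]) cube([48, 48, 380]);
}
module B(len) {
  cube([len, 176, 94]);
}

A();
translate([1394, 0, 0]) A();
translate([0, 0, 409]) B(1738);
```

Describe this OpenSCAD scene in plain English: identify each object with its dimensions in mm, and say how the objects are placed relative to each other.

A is a four-legged stool. The seat is a 344×352×29 mm slab whose top surface is at z = 409 mm; four square legs, each 48×48 mm in cross-section, run from the floor (z = 0) to the underside of the seat, each flush with a corner of the seat.

B is a rectangular beam 1738 mm long (x), 176 mm deep (y), 94 mm thick (z).

The beam spans the tops of two stools placed 1050 mm apart, resting at z = 409 mm.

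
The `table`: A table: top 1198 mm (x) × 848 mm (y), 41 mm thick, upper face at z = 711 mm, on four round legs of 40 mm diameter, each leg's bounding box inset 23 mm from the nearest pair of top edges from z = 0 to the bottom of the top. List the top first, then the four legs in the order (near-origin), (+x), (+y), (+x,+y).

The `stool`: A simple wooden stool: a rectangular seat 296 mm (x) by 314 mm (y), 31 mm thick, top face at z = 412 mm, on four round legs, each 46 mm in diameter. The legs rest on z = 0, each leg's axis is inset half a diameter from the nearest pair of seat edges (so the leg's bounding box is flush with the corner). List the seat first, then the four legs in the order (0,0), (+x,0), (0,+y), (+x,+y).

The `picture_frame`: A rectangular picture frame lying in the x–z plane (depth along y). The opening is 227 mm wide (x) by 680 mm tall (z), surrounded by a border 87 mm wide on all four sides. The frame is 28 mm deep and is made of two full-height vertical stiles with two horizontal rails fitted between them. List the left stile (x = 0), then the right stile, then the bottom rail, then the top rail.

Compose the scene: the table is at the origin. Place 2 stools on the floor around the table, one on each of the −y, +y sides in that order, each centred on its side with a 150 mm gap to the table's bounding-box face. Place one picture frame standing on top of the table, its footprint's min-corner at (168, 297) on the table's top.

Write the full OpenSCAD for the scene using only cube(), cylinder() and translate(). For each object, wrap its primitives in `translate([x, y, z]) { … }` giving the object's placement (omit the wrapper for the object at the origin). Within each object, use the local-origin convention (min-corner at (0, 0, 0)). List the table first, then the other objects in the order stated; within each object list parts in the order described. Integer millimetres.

translate([0, 0, 670]) cube([1198, 848, 41]);
translate([43, 43, 0]) cylinder(h = 670, r = 20);
translate([1155, 43, 0]) cylinder(h = 670, r = 20);
translate([43, 805, 0]) cylinder(h = 670, r = 20);
translate([1155, 805, 0]) cylinder(h = 670, r = 20);
translate([451, -464, 0]) {
  translate([0, 0, 381]) cube([296, 314, 31]);
  translate([23, 23, 0]) cylinder(h = 381, r = 23);
  translate([273, 23, 0]) cylinder(h = 381, r = 23);
  translate([23, 291, 0]) cylinder(h = 381, r = 23);
  translate([273, 291, 0]) cylinder(h = 381, r = 23);
}
translate([451, 998, 0]) {
  translate([0, 0, 381]) cube([296, 314, 31]);
  translate([23, 23, 0]) cylinder(h = 381, r = 23);
  translate([273, 23, 0]) cylinder(h = 381, r = 23);
  translate([23, 291, 0]) cylinder(h = 381, r = 23);
  translate([273, 291, 0]) cylinder(h = 381, r = 23);
}
translate([168, 297, 711]) {
  cube([87, 28, 854]);
  translate([314, 0, 0]) cube([87, 28, 854]);
  translate([87, 0, 0]) cube([227, 28, 87]);
  translate([87, 0, 767]) cube([227, 28, 87]);
}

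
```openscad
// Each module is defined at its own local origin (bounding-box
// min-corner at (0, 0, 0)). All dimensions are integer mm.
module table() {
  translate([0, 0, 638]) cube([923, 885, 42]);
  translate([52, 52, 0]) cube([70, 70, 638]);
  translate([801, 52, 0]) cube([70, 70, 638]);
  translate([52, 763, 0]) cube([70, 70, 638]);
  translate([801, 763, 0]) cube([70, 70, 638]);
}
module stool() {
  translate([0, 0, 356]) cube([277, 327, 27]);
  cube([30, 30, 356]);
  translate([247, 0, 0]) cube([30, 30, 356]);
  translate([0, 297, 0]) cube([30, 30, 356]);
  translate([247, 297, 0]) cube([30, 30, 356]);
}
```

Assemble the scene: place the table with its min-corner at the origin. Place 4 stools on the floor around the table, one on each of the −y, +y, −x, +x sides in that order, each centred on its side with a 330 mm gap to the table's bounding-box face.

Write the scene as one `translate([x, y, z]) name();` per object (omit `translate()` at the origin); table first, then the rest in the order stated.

table();
translate([323, -657, 0]) stool();
translate([323, 1215, 0]) stool();
translate([-607, 279, 0]) stool();
translate([1253, 279, 0]) stool();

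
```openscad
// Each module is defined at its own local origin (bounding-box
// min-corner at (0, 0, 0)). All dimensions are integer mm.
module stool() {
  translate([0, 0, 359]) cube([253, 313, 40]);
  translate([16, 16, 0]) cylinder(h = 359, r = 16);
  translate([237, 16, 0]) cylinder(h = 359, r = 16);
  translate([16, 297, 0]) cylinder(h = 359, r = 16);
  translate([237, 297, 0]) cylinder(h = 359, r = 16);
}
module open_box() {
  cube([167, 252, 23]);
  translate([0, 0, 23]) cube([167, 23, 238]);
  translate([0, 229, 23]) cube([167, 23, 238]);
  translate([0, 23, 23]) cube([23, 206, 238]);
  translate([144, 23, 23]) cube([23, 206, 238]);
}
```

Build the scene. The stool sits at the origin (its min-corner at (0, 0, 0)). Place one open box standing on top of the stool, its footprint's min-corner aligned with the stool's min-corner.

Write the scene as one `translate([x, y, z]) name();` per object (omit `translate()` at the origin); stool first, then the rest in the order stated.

stool();
translate([0, 0, 399]) open_box();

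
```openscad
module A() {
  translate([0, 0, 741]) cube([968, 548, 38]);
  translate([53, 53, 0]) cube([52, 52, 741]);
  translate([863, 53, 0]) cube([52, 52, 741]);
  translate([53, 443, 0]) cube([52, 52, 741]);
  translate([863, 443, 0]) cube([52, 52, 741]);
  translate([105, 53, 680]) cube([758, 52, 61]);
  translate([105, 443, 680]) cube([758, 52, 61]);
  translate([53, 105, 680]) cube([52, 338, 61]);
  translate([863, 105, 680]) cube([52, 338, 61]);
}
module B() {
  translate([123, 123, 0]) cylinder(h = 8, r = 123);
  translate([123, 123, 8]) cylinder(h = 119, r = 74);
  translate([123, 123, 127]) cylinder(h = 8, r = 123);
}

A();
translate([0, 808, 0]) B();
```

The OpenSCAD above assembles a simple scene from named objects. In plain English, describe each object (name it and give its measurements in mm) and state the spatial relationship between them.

A is a table: top 968 mm (x) × 548 mm (y), 38 mm thick, upper face at z = 779 mm, on four 52×52 mm square legs, each inset 53 mm from the nearest pair of top edges, running from z = 0 to the bottom of the top. Four apron rails, 52 mm thick and 61 mm tall, run between adjacent legs with their top edges flush with the underside of the top and their outer faces flush with the legs' outer faces.

B is a spool: two coaxial disc flanges of radius 123 mm and thickness 8 mm, joined by a core cylinder of radius 74 mm and height 119 mm. The lower flange rests on z = 0 and the three cylinders share a vertical axis.

The spool is on the floor beside the table on its +y side.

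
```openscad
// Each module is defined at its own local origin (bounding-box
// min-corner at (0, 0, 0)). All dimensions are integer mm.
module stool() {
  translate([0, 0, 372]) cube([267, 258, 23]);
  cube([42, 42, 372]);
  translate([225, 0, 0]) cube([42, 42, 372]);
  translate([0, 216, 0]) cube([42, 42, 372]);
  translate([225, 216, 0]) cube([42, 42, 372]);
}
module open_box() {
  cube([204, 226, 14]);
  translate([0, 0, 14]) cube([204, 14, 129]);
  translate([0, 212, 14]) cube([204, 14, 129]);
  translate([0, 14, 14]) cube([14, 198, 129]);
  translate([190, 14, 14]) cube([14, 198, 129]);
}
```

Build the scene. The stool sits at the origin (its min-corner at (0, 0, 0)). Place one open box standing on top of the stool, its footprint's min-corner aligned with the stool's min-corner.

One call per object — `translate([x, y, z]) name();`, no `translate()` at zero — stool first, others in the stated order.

stool();
translate([0, 0, 395]) open_box();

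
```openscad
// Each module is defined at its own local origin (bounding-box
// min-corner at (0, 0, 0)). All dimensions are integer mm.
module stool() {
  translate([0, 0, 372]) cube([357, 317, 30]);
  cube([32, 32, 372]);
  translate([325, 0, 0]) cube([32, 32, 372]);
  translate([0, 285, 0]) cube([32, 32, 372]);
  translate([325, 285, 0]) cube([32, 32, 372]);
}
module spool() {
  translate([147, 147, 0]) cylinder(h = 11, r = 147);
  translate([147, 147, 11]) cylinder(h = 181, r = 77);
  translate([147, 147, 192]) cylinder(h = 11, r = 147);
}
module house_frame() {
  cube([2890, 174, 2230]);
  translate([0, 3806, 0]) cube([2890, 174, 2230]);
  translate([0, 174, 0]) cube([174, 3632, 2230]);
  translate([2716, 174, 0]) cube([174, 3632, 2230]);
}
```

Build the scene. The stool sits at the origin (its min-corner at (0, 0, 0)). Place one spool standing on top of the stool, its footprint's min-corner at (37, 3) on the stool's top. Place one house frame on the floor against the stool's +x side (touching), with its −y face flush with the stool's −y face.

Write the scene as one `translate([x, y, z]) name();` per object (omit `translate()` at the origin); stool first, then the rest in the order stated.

stool();
translate([37, 3, 402]) spool();
translate([357, 0, 0]) house_frame();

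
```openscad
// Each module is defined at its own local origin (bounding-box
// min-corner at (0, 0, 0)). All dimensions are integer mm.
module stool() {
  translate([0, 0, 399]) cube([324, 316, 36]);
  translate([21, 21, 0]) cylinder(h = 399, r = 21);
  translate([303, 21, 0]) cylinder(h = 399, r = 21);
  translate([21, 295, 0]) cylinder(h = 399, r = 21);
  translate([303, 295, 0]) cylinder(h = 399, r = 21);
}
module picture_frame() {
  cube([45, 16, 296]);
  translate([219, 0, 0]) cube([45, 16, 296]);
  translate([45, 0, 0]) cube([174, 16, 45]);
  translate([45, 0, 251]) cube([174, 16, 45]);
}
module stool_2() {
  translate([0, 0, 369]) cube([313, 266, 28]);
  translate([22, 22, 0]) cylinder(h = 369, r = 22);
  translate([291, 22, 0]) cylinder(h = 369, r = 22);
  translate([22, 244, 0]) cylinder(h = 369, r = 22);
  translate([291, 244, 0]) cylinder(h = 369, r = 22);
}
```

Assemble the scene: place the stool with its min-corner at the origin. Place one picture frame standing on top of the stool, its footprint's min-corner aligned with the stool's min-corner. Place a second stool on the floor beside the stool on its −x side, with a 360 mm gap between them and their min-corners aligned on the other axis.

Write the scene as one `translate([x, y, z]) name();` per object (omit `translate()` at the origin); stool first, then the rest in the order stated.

stool();
translate([0, 0, 435]) picture_frame();
translate([-673, 0, 0]) stool_2();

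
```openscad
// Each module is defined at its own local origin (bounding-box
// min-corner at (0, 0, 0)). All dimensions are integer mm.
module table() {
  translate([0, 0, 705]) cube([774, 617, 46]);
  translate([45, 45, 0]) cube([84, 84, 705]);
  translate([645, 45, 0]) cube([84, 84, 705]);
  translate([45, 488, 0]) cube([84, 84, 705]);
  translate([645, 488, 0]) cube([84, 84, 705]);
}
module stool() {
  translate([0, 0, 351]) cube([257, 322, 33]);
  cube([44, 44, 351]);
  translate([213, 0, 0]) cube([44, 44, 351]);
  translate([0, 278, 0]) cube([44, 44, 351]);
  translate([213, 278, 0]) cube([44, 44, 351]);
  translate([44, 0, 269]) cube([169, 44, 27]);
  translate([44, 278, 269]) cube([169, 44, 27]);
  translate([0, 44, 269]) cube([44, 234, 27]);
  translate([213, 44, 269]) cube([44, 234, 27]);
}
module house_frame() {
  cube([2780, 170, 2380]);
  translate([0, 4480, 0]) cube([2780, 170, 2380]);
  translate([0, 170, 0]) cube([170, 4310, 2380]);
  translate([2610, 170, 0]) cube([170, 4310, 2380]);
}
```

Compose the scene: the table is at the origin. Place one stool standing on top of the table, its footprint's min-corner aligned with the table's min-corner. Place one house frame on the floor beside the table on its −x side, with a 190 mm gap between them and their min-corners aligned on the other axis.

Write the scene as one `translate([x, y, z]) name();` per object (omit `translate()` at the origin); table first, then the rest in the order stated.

table();
translate([0, 0, 751]) stool();
translate([-2970, 0, 0]) house_frame();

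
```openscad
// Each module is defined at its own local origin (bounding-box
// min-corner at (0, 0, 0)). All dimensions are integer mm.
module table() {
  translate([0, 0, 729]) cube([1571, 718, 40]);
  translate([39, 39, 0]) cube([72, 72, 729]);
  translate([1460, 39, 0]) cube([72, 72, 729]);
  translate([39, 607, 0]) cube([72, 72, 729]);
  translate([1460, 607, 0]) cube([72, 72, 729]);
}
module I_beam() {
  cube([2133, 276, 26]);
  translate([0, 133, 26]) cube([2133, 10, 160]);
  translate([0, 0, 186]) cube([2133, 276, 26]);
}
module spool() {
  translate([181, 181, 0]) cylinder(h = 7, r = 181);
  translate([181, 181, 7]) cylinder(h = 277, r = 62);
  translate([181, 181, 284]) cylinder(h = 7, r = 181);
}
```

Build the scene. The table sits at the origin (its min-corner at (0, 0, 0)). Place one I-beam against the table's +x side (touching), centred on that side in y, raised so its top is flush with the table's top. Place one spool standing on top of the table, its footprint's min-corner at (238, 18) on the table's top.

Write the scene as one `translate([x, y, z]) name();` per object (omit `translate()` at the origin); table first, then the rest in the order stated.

table();
translate([1571, 221, 557]) I_beam();
translate([238, 18, 769]) spool();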